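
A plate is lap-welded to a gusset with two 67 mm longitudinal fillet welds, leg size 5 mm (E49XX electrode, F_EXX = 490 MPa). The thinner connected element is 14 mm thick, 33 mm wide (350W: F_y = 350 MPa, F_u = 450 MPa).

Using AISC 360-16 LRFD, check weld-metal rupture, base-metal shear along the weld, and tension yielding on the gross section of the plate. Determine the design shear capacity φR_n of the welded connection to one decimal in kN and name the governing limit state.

104.4 kN (weld metal governs)

Weld metal: throat = 0.707×5 = 3.535 mm, L = 2×67 = 134 mm. φR_n = 0.75 × 0.6 × 490 × 3.535 × 134 = 104.4 kN.
Base metal shear (14 mm plate): yield φR_n = 1.0×0.6×350×14×134 = 394.0 kN; rupture φR_n = 0.75×0.6×450×14×134 = 379.9 kN; take 379.9 kN (rupture).
Tension yield (gross): A_g = 33×14 = 462 mm². φR_n = 0.90 × 350 × 462 = 145.5 kN.
Governing: min(104.4, 379.9, 145.5) = 104.4 kN → weld metal.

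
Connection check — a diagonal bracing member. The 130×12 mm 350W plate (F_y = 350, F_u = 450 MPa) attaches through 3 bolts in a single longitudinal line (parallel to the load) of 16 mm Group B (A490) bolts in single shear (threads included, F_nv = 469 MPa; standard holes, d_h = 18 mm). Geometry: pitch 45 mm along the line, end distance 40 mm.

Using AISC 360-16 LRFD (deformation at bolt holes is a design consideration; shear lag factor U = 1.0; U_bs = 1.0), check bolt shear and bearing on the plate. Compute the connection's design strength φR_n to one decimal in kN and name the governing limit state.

Bolt shear: A_b = π(16)²/4 = 201.06 mm². φR_n = 0.75 × 469 × 201.06 × 3 × 1 = 212.2 kN.
Bearing (12 mm plate, F_u = 450 MPa): end bolts L_c = 40 − 18/2 = 31, R_n = min(1.2×31×12×450, 2.4×16×12×450) = 200.88 kN/bolt; interior L_c = 45 − 18 = 27, R_n = 174.96 kN/bolt. φR_n = 0.75 × (1×200.88 + 2×174.96) = 413.1 kN.
Governing: min(212.2, 413.1) = 212.2 kN → bolt shear.

212.2 kN (bolt shear governs)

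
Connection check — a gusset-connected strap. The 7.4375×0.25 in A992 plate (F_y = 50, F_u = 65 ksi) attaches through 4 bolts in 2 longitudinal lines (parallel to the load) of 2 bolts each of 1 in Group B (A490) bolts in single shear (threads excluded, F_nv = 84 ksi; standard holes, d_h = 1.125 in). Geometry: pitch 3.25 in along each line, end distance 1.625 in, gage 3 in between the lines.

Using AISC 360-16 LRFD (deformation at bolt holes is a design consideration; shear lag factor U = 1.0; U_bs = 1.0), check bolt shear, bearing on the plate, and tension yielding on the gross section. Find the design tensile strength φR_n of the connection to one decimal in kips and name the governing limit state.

Bolt shear: A_b = π(1)²/4 = 0.7854 in². φR_n = 0.75 × 84 × 0.7854 × 4 × 1 = 197.9 kips.
Bearing (0.25 in plate, F_u = 65 ksi): end bolts L_c = 1.625 − 1.125/2 = 1.0625, R_n = min(1.2×1.0625×0.25×65, 2.4×1×0.25×65) = 20.719 kips/bolt; interior L_c = 3.25 − 1.125 = 2.125, R_n = 39 kips/bolt. φR_n = 0.75 × (2×20.719 + 2×39) = 89.6 kips.
Tension yield (gross): A_g = 7.4375×0.25 = 1.8594 in². φR_n = 0.90 × 50 × 1.8594 = 83.7 kips.
Governing: min(197.9, 89.6, 83.7) = 83.7 kips → gross-section yield.

83.7 kips (gross-section yield governs)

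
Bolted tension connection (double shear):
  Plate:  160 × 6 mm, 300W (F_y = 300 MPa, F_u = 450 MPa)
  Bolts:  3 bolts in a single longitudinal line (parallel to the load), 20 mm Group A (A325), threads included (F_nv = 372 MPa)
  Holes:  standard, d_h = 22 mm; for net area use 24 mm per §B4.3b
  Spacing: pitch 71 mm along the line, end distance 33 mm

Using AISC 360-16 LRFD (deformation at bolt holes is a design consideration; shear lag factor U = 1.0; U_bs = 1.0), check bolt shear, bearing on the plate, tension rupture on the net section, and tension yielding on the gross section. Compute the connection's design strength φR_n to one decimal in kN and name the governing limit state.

Bolt shear: A_b = π(20)²/4 = 314.16 mm². φR_n = 0.75 × 372 × 314.16 × 3 × 2 = 525.9 kN.
Bearing (6 mm plate, F_u = 450 MPa): end bolts L_c = 33 − 22/2 = 22, R_n = min(1.2×22×6×450, 2.4×20×6×450) = 71.28 kN/bolt; interior L_c = 71 − 22 = 49, R_n = 129.6 kN/bolt. φR_n = 0.75 × (1×71.28 + 2×129.6) = 247.9 kN.
Tension rupture (net): A_n = (160 − 1×24)×6 = 816 mm² (U = 1.0, A_e = A_n). φR_n = 0.75 × 450 × 816 = 275.4 kN.
Tension yield (gross): A_g = 160×6 = 960 mm². φR_n = 0.90 × 300 × 960 = 259.2 kN.
Governing: min(525.9, 247.9, 275.4, 259.2) = 247.9 kN → bearing.

247.9 kN (bearing governs)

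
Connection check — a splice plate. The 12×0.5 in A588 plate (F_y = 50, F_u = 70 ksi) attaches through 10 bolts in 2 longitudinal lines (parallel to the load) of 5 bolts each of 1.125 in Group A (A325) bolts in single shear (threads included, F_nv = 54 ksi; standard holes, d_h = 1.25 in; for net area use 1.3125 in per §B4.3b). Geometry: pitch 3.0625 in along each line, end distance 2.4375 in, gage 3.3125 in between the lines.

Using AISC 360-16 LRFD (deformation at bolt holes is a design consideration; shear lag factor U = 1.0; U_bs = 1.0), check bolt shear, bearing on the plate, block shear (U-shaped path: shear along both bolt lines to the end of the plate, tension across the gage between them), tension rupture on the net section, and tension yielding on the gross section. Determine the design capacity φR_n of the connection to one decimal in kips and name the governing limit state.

Bolt shear: A_b = π(1.125)²/4 = 0.99402 in². φR_n = 0.75 × 54 × 0.99402 × 10 × 1 = 402.6 kips.
Bearing (0.5 in plate, F_u = 70 ksi): end bolts L_c = 2.4375 − 1.25/2 = 1.8125, R_n = min(1.2×1.8125×0.5×70, 2.4×1.125×0.5×70) = 76.125 kips/bolt; interior L_c = 3.0625 − 1.25 = 1.8125, R_n = 76.125 kips/bolt. φR_n = 0.75 × (2×76.125 + 8×76.125) = 570.9 kips.
Block shear: shear path 2×[2.4375+4×3.0625] = 2×14.6875 in, A_gv = 14.688, A_nv = 2×(14.6875 − 4.5×1.3125)×0.5 = 8.7813 in²; tension across gage: (3.3125 − 1×1.3125)×0.5 = 1 in². R_n = min(0.6×70×8.7813, 0.6×50×14.688) + 1.0×70×1 = min(368.81, 440.64) + 70 = 438.81 kips. φR_n = 0.75 × 438.81 = 329.1 kips.
Tension rupture (net): A_n = (12 − 2×1.3125)×0.5 = 4.6875 in² (U = 1.0, A_e = A_n). φR_n = 0.75 × 70 × 4.6875 = 246.1 kips.
Tension yield (gross): A_g = 12×0.5 = 6 in². φR_n = 0.90 × 50 × 6 = 270.0 kips.
Governing: min(402.6, 570.9, 329.1, 246.1, 270.0) = 246.1 kips → net-section rupture.

246.1 kips (net-section rupture governs)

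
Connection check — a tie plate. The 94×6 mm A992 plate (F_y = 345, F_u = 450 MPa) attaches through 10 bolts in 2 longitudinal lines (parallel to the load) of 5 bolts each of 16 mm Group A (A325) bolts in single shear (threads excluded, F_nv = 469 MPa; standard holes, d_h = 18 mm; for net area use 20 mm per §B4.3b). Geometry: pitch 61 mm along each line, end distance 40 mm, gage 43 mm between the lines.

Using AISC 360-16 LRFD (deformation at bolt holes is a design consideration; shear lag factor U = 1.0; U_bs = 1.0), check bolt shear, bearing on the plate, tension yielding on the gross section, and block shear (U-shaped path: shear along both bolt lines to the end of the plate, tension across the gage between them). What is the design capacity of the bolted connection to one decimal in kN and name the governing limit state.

175.1 kN (gross-section yield governs)

Bolt shear: A_b = π(16)²/4 = 201.06 mm². φR_n = 0.75 × 469 × 201.06 × 10 × 1 = 707.2 kN.
Bearing (6 mm plate, F_u = 450 MPa): end bolts L_c = 40 − 18/2 = 31, R_n = min(1.2×31×6×450, 2.4×16×6×450) = 100.44 kN/bolt; interior L_c = 61 − 18 = 43, R_n = 103.68 kN/bolt. φR_n = 0.75 × (2×100.44 + 8×103.68) = 772.7 kN.
Tension yield (gross): A_g = 94×6 = 564 mm². φR_n = 0.90 × 345 × 564 = 175.1 kN.
Block shear: shear path 2×[40+4×61] = 2×284 mm, A_gv = 3408, A_nv = 2×(284 − 4.5×20)×6 = 2328 mm²; tension across gage: (43 − 1×20)×6 = 138 mm². R_n = min(0.6×450×2328, 0.6×345×3408) + 1.0×450×138 = min(628.56, 705.46) + 62.1 = 690.66 kN. φR_n = 0.75 × 690.66 = 518.0 kN.
Governing: min(707.2, 772.7, 175.1, 518.0) = 175.1 kN → gross-section yield.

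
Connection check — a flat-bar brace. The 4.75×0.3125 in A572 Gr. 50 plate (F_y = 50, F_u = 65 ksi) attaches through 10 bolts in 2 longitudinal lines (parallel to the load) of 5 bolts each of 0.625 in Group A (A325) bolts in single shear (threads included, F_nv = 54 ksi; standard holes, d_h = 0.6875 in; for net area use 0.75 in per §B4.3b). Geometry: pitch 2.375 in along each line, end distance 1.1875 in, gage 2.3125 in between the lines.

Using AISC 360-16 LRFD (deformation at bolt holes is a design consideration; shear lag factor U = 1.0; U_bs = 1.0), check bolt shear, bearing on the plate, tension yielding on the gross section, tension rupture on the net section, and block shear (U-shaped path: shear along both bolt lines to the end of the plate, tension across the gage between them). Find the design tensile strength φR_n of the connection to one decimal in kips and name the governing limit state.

49.5 kips (net-section rupture governs)

Bolt shear: A_b = π(0.625)²/4 = 0.3068 in². φR_n = 0.75 × 54 × 0.3068 × 10 × 1 = 124.3 kips.
Bearing (0.3125 in plate, F_u = 65 ksi): end bolts L_c = 1.1875 − 0.6875/2 = 0.84375, R_n = min(1.2×0.84375×0.3125×65, 2.4×0.625×0.3125×65) = 20.566 kips/bolt; interior L_c = 2.375 − 0.6875 = 1.6875, R_n = 30.469 kips/bolt. φR_n = 0.75 × (2×20.566 + 8×30.469) = 213.7 kips.
Tension yield (gross): A_g = 4.75×0.3125 = 1.4844 in². φR_n = 0.90 × 50 × 1.4844 = 66.8 kips.
Tension rupture (net): A_n = (4.75 − 2×0.75)×0.3125 = 1.0156 in² (U = 1.0, A_e = A_n). φR_n = 0.75 × 65 × 1.0156 = 49.5 kips.
Block shear: shear path 2×[1.1875+4×2.375] = 2×10.6875 in, A_gv = 6.6797, A_nv = 2×(10.6875 − 4.5×0.75)×0.3125 = 4.5703 in²; tension across gage: (2.3125 − 1×0.75)×0.3125 = 0.48828 in². R_n = min(0.6×65×4.5703, 0.6×50×6.6797) + 1.0×65×0.48828 = min(178.24, 200.39) + 31.738 = 209.98 kips. φR_n = 0.75 × 209.98 = 157.5 kips.
Governing: min(124.3, 213.7, 66.8, 49.5, 157.5) = 49.5 kips → net-section rupture.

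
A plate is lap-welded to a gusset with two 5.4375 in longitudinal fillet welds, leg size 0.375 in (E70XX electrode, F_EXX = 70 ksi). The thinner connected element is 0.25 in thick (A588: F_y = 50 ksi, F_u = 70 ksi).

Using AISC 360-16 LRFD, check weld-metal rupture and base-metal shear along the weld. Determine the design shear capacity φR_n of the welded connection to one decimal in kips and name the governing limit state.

81.6 kips (base-metal shear governs)

Weld metal: throat = 0.707×0.375 = 0.26513 in, L = 2×5.4375 = 10.875 in. φR_n = 0.75 × 0.6 × 70 × 0.26513 × 10.875 = 90.8 kips.
Base metal shear (0.25 in plate): yield φR_n = 1.0×0.6×50×0.25×10.875 = 81.6 kips; rupture φR_n = 0.75×0.6×70×0.25×10.875 = 85.6 kips; take 81.6 kips (yield).
Governing: min(90.8, 81.6) = 81.6 kips → base-metal shear.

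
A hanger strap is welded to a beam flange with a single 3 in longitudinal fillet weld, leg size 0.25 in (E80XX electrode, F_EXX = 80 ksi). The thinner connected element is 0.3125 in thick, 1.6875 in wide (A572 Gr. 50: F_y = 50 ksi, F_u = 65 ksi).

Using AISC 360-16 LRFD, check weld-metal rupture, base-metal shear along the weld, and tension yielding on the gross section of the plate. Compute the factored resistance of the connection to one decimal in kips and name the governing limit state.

19.1 kips (weld metal governs)

Weld metal: throat = 0.707×0.25 = 0.17675 in, L = 3 in. φR_n = 0.75 × 0.6 × 80 × 0.17675 × 3 = 19.1 kips.
Base metal shear (0.3125 in plate): yield φR_n = 1.0×0.6×50×0.3125×3 = 28.1 kips; rupture φR_n = 0.75×0.6×65×0.3125×3 = 27.4 kips; take 27.4 kips (rupture).
Tension yield (gross): A_g = 1.6875×0.3125 = 0.52734 in². φR_n = 0.90 × 50 × 0.52734 = 23.7 kips.
Governing: min(19.1, 27.4, 23.7) = 19.1 kips → weld metal.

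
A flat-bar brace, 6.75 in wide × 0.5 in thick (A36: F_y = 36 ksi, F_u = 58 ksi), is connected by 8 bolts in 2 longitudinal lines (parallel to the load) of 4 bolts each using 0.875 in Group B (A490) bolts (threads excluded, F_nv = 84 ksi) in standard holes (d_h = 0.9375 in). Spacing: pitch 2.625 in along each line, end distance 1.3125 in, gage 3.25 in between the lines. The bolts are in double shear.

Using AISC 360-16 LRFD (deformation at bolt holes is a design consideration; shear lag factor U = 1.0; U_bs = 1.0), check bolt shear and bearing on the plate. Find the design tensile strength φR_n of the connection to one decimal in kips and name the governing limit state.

308.3 kips (bearing governs)

Bolt shear: A_b = π(0.875)²/4 = 0.60132 in². φR_n = 0.75 × 84 × 0.60132 × 8 × 2 = 606.1 kips.
Bearing (0.5 in plate, F_u = 58 ksi): end bolts L_c = 1.3125 − 0.9375/2 = 0.84375, R_n = min(1.2×0.84375×0.5×58, 2.4×0.875×0.5×58) = 29.363 kips/bolt; interior L_c = 2.625 − 0.9375 = 1.6875, R_n = 58.725 kips/bolt. φR_n = 0.75 × (2×29.363 + 6×58.725) = 308.3 kips.
Governing: min(606.1, 308.3) = 308.3 kips → bearing.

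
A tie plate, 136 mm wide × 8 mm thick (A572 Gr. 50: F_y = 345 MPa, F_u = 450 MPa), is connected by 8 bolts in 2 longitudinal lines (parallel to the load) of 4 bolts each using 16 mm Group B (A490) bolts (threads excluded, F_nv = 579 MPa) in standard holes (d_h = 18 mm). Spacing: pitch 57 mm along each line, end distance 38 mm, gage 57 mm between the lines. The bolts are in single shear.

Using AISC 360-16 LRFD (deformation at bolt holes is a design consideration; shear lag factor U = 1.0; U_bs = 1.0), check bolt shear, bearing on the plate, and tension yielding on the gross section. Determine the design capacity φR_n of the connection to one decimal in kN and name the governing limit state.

Bolt shear: A_b = π(16)²/4 = 201.06 mm². φR_n = 0.75 × 579 × 201.06 × 8 × 1 = 698.5 kN.
Bearing (8 mm plate, F_u = 450 MPa): end bolts L_c = 38 − 18/2 = 29, R_n = min(1.2×29×8×450, 2.4×16×8×450) = 125.28 kN/bolt; interior L_c = 57 − 18 = 39, R_n = 138.24 kN/bolt. φR_n = 0.75 × (2×125.28 + 6×138.24) = 810.0 kN.
Tension yield (gross): A_g = 136×8 = 1088 mm². φR_n = 0.90 × 345 × 1088 = 337.8 kN.
Governing: min(698.5, 810.0, 337.8) = 337.8 kN → gross-section yield.

337.8 kN (gross-section yield governs)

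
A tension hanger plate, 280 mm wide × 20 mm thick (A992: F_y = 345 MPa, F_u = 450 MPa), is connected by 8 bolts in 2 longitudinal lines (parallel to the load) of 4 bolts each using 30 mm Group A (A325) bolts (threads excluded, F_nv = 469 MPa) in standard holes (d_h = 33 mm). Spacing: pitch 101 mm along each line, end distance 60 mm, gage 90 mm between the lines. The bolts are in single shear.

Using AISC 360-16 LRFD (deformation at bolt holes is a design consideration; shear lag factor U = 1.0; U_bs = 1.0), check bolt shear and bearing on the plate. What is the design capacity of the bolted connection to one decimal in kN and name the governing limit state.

1989.1 kN (bolt shear governs)

Bolt shear: A_b = π(30)²/4 = 706.86 mm². φR_n = 0.75 × 469 × 706.86 × 8 × 1 = 1989.1 kN.
Bearing (20 mm plate, F_u = 450 MPa): end bolts L_c = 60 − 33/2 = 43.5, R_n = min(1.2×43.5×20×450, 2.4×30×20×450) = 469.8 kN/bolt; interior L_c = 101 − 33 = 68, R_n = 648 kN/bolt. φR_n = 0.75 × (2×469.8 + 6×648) = 3620.7 kN.
Governing: min(1989.1, 3620.7) = 1989.1 kN → bolt shear.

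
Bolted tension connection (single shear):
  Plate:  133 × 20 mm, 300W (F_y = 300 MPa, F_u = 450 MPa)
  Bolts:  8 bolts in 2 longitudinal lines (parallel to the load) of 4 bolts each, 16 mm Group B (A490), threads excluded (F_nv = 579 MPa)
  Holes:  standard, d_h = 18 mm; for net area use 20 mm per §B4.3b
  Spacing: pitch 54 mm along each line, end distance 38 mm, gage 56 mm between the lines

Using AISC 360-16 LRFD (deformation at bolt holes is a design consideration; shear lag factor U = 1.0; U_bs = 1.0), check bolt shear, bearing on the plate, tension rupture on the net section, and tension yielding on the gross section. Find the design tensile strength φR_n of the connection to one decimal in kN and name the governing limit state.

627.8 kN (net-section rupture governs)

Bolt shear: A_b = π(16)²/4 = 201.06 mm². φR_n = 0.75 × 579 × 201.06 × 8 × 1 = 698.5 kN.
Bearing (20 mm plate, F_u = 450 MPa): end bolts L_c = 38 − 18/2 = 29, R_n = min(1.2×29×20×450, 2.4×16×20×450) = 313.2 kN/bolt; interior L_c = 54 − 18 = 36, R_n = 345.6 kN/bolt. φR_n = 0.75 × (2×313.2 + 6×345.6) = 2025.0 kN.
Tension rupture (net): A_n = (133 − 2×20)×20 = 1860 mm² (U = 1.0, A_e = A_n). φR_n = 0.75 × 450 × 1860 = 627.8 kN.
Tension yield (gross): A_g = 133×20 = 2660 mm². φR_n = 0.90 × 300 × 2660 = 718.2 kN.
Governing: min(698.5, 2025.0, 627.8, 718.2) = 627.8 kN → net-section rupture.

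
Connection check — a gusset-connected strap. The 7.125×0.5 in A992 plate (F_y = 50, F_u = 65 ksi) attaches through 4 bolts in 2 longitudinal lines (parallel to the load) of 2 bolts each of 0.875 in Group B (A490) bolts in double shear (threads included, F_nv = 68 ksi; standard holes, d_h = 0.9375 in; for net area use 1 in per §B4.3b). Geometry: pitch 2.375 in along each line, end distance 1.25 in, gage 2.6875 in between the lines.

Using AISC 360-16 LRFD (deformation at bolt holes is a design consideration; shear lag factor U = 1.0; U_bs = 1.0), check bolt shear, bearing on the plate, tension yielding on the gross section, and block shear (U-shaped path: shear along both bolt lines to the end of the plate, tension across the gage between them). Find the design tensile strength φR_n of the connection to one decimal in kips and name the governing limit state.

Bolt shear: A_b = π(0.875)²/4 = 0.60132 in². φR_n = 0.75 × 68 × 0.60132 × 4 × 2 = 245.3 kips.
Bearing (0.5 in plate, F_u = 65 ksi): end bolts L_c = 1.25 − 0.9375/2 = 0.78125, R_n = min(1.2×0.78125×0.5×65, 2.4×0.875×0.5×65) = 30.469 kips/bolt; interior L_c = 2.375 − 0.9375 = 1.4375, R_n = 56.063 kips/bolt. φR_n = 0.75 × (2×30.469 + 2×56.063) = 129.8 kips.
Tension yield (gross): A_g = 7.125×0.5 = 3.5625 in². φR_n = 0.90 × 50 × 3.5625 = 160.3 kips.
Block shear: shear path 2×[1.25+1×2.375] = 2×3.625 in, A_gv = 3.625, A_nv = 2×(3.625 − 1.5×1)×0.5 = 2.125 in²; tension across gage: (2.6875 − 1×1)×0.5 = 0.84375 in². R_n = min(0.6×65×2.125, 0.6×50×3.625) + 1.0×65×0.84375 = min(82.875, 108.75) + 54.844 = 137.72 kips. φR_n = 0.75 × 137.72 = 103.3 kips.
Governing: min(245.3, 129.8, 160.3, 103.3) = 103.3 kips → block shear.

103.3 kips (block shear governs)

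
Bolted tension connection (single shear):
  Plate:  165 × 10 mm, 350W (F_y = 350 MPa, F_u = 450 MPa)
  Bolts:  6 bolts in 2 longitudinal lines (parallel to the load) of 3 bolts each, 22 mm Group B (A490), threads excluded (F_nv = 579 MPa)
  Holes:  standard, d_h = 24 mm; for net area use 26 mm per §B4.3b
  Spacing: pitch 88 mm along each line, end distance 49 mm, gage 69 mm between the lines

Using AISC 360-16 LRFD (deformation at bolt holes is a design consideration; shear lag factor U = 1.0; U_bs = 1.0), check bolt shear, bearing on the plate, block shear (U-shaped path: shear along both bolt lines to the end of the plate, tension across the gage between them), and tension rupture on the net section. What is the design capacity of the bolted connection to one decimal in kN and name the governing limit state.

381.4 kN (net-section rupture governs)

Bolt shear: A_b = π(22)²/4 = 380.13 mm². φR_n = 0.75 × 579 × 380.13 × 6 × 1 = 990.4 kN.
Bearing (10 mm plate, F_u = 450 MPa): end bolts L_c = 49 − 24/2 = 37, R_n = min(1.2×37×10×450, 2.4×22×10×450) = 199.8 kN/bolt; interior L_c = 88 − 24 = 64, R_n = 237.6 kN/bolt. φR_n = 0.75 × (2×199.8 + 4×237.6) = 1012.5 kN.
Block shear: shear path 2×[49+2×88] = 2×225 mm, A_gv = 4500, A_nv = 2×(225 − 2.5×26)×10 = 3200 mm²; tension across gage: (69 − 1×26)×10 = 430 mm². R_n = min(0.6×450×3200, 0.6×350×4500) + 1.0×450×430 = min(864, 945) + 193.5 = 1057.5 kN. φR_n = 0.75 × 1057.5 = 793.1 kN.
Tension rupture (net): A_n = (165 − 2×26)×10 = 1130 mm² (U = 1.0, A_e = A_n). φR_n = 0.75 × 450 × 1130 = 381.4 kN.
Governing: min(990.4, 1012.5, 793.1, 381.4) = 381.4 kN → net-section rupture.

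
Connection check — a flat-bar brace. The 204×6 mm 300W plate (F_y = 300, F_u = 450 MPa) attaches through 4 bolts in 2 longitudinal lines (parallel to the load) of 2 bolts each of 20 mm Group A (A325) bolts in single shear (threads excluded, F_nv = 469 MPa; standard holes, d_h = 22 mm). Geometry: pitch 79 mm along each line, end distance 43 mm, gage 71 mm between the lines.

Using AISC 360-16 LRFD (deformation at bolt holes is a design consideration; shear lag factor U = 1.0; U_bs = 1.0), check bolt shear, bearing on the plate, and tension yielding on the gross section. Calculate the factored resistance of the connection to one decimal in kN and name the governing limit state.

330.5 kN (gross-section yield governs)

Bolt shear: A_b = π(20)²/4 = 314.16 mm². φR_n = 0.75 × 469 × 314.16 × 4 × 1 = 442.0 kN.
Bearing (6 mm plate, F_u = 450 MPa): end bolts L_c = 43 − 22/2 = 32, R_n = min(1.2×32×6×450, 2.4×20×6×450) = 103.68 kN/bolt; interior L_c = 79 − 22 = 57, R_n = 129.6 kN/bolt. φR_n = 0.75 × (2×103.68 + 2×129.6) = 349.9 kN.
Tension yield (gross): A_g = 204×6 = 1224 mm². φR_n = 0.90 × 300 × 1224 = 330.5 kN.
Governing: min(442.0, 349.9, 330.5) = 330.5 kN → gross-section yield.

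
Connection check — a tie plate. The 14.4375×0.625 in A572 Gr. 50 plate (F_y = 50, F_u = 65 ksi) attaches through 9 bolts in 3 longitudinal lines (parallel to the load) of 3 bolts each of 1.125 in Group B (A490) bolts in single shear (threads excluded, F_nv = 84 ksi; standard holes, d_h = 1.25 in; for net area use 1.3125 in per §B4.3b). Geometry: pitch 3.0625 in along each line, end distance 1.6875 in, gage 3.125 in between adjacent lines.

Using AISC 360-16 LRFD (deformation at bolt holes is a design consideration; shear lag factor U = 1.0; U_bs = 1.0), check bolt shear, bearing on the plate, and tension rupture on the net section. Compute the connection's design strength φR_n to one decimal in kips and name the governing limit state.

319.9 kips (net-section rupture governs)

Bolt shear: A_b = π(1.125)²/4 = 0.99402 in². φR_n = 0.75 × 84 × 0.99402 × 9 × 1 = 563.6 kips.
Bearing (0.625 in plate, F_u = 65 ksi): end bolts L_c = 1.6875 − 1.25/2 = 1.0625, R_n = min(1.2×1.0625×0.625×65, 2.4×1.125×0.625×65) = 51.797 kips/bolt; interior L_c = 3.0625 − 1.25 = 1.8125, R_n = 88.359 kips/bolt. φR_n = 0.75 × (3×51.797 + 6×88.359) = 514.2 kips.
Tension rupture (net): A_n = (14.4375 − 3×1.3125)×0.625 = 6.5625 in² (U = 1.0, A_e = A_n). φR_n = 0.75 × 65 × 6.5625 = 319.9 kips.
Governing: min(563.6, 514.2, 319.9) = 319.9 kips → net-section rupture.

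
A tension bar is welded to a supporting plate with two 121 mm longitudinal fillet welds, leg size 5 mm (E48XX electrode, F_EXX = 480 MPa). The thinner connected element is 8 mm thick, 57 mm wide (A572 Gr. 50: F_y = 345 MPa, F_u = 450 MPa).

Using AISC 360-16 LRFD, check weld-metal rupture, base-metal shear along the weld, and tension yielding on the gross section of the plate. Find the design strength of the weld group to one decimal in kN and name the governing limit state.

Weld metal: throat = 0.707×5 = 3.535 mm, L = 2×121 = 242 mm. φR_n = 0.75 × 0.6 × 480 × 3.535 × 242 = 184.8 kN.
Base metal shear (8 mm plate): yield φR_n = 1.0×0.6×345×8×242 = 400.8 kN; rupture φR_n = 0.75×0.6×450×8×242 = 392.0 kN; take 392.0 kN (rupture).
Tension yield (gross): A_g = 57×8 = 456 mm². φR_n = 0.90 × 345 × 456 = 141.6 kN.
Governing: min(184.8, 392.0, 141.6) = 141.6 kN → gross-section yield.

141.6 kN (gross-section yield governs)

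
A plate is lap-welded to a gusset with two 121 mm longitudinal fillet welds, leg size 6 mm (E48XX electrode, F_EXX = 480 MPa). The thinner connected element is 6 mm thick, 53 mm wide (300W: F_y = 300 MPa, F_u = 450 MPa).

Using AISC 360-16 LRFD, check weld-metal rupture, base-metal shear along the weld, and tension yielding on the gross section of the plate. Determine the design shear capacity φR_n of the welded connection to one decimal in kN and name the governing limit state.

85.9 kN (gross-section yield governs)

Weld metal: throat = 0.707×6 = 4.242 mm, L = 2×121 = 242 mm. φR_n = 0.75 × 0.6 × 480 × 4.242 × 242 = 221.7 kN.
Base metal shear (6 mm plate): yield φR_n = 1.0×0.6×300×6×242 = 261.4 kN; rupture φR_n = 0.75×0.6×450×6×242 = 294.0 kN; take 261.4 kN (yield).
Tension yield (gross): A_g = 53×6 = 318 mm². φR_n = 0.90 × 300 × 318 = 85.9 kN.
Governing: min(221.7, 261.4, 85.9) = 85.9 kN → gross-section yield.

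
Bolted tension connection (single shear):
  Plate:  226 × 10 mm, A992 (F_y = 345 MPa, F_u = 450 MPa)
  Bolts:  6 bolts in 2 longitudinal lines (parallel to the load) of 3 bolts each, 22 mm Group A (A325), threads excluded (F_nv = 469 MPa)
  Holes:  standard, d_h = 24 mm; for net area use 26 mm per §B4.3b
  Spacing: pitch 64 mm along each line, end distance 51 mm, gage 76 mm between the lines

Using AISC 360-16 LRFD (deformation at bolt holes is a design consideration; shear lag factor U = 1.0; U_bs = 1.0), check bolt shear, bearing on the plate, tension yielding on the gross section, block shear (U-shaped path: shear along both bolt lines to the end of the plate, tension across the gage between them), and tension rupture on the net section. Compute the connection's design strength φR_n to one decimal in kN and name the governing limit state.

Bolt shear: A_b = π(22)²/4 = 380.13 mm². φR_n = 0.75 × 469 × 380.13 × 6 × 1 = 802.3 kN.
Bearing (10 mm plate, F_u = 450 MPa): end bolts L_c = 51 − 24/2 = 39, R_n = min(1.2×39×10×450, 2.4×22×10×450) = 210.6 kN/bolt; interior L_c = 64 − 24 = 40, R_n = 216 kN/bolt. φR_n = 0.75 × (2×210.6 + 4×216) = 963.9 kN.
Tension yield (gross): A_g = 226×10 = 2260 mm². φR_n = 0.90 × 345 × 2260 = 701.7 kN.
Block shear: shear path 2×[51+2×64] = 2×179 mm, A_gv = 3580, A_nv = 2×(179 − 2.5×26)×10 = 2280 mm²; tension across gage: (76 − 1×26)×10 = 500 mm². R_n = min(0.6×450×2280, 0.6×345×3580) + 1.0×450×500 = min(615.6, 741.06) + 225 = 840.6 kN. φR_n = 0.75 × 840.6 = 630.5 kN.
Tension rupture (net): A_n = (226 − 2×26)×10 = 1740 mm² (U = 1.0, A_e = A_n). φR_n = 0.75 × 450 × 1740 = 587.3 kN.
Governing: min(802.3, 963.9, 701.7, 630.5, 587.3) = 587.3 kN → net-section rupture.

587.3 kN (net-section rupture governs)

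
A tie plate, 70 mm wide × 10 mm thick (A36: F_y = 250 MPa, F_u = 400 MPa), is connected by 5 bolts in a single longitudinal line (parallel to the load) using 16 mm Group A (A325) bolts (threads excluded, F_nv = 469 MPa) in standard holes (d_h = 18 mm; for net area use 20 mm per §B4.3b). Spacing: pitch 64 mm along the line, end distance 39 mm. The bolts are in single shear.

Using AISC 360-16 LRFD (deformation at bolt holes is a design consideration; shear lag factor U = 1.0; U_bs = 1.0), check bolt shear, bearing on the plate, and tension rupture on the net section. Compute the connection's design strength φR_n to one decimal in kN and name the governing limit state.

150.0 kN (net-section rupture governs)

Bolt shear: A_b = π(16)²/4 = 201.06 mm². φR_n = 0.75 × 469 × 201.06 × 5 × 1 = 353.6 kN.
Bearing (10 mm plate, F_u = 400 MPa): end bolts L_c = 39 − 18/2 = 30, R_n = min(1.2×30×10×400, 2.4×16×10×400) = 144 kN/bolt; interior L_c = 64 − 18 = 46, R_n = 153.6 kN/bolt. φR_n = 0.75 × (1×144 + 4×153.6) = 568.8 kN.
Tension rupture (net): A_n = (70 − 1×20)×10 = 500 mm² (U = 1.0, A_e = A_n). φR_n = 0.75 × 400 × 500 = 150.0 kN.
Governing: min(353.6, 568.8, 150.0) = 150.0 kN → net-section rupture.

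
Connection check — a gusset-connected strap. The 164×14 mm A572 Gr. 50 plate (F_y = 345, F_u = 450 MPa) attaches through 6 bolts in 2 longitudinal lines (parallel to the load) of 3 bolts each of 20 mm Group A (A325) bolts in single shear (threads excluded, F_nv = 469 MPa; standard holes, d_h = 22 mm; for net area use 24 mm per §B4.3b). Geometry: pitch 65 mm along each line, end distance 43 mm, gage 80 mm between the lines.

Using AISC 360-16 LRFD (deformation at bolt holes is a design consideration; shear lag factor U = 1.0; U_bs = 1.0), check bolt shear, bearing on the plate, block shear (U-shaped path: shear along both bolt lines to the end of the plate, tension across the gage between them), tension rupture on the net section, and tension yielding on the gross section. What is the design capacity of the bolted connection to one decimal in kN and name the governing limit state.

548.1 kN (net-section rupture governs)

Bolt shear: A_b = π(20)²/4 = 314.16 mm². φR_n = 0.75 × 469 × 314.16 × 6 × 1 = 663.0 kN.
Bearing (14 mm plate, F_u = 450 MPa): end bolts L_c = 43 − 22/2 = 32, R_n = min(1.2×32×14×450, 2.4×20×14×450) = 241.92 kN/bolt; interior L_c = 65 − 22 = 43, R_n = 302.4 kN/bolt. φR_n = 0.75 × (2×241.92 + 4×302.4) = 1270.1 kN.
Block shear: shear path 2×[43+2×65] = 2×173 mm, A_gv = 4844, A_nv = 2×(173 − 2.5×24)×14 = 3164 mm²; tension across gage: (80 − 1×24)×14 = 784 mm². R_n = min(0.6×450×3164, 0.6×345×4844) + 1.0×450×784 = min(854.28, 1002.7) + 352.8 = 1207.1 kN. φR_n = 0.75 × 1207.1 = 905.3 kN.
Tension rupture (net): A_n = (164 − 2×24)×14 = 1624 mm² (U = 1.0, A_e = A_n). φR_n = 0.75 × 450 × 1624 = 548.1 kN.
Tension yield (gross): A_g = 164×14 = 2296 mm². φR_n = 0.90 × 345 × 2296 = 712.9 kN.
Governing: min(663.0, 1270.1, 905.3, 548.1, 712.9) = 548.1 kN → net-section rupture.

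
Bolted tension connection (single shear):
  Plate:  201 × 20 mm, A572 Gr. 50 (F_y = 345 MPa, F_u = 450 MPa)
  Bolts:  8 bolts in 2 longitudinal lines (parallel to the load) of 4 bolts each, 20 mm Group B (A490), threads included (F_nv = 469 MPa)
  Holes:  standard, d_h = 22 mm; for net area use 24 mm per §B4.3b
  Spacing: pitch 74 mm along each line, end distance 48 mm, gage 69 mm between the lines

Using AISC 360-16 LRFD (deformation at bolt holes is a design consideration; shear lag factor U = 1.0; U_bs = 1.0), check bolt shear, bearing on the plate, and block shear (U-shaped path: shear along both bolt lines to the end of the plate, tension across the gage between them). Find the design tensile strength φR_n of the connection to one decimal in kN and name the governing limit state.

Bolt shear: A_b = π(20)²/4 = 314.16 mm². φR_n = 0.75 × 469 × 314.16 × 8 × 1 = 884.0 kN.
Bearing (20 mm plate, F_u = 450 MPa): end bolts L_c = 48 − 22/2 = 37, R_n = min(1.2×37×20×450, 2.4×20×20×450) = 399.6 kN/bolt; interior L_c = 74 − 22 = 52, R_n = 432 kN/bolt. φR_n = 0.75 × (2×399.6 + 6×432) = 2543.4 kN.
Block shear: shear path 2×[48+3×74] = 2×270 mm, A_gv = 10800, A_nv = 2×(270 − 3.5×24)×20 = 7440 mm²; tension across gage: (69 − 1×24)×20 = 900 mm². R_n = min(0.6×450×7440, 0.6×345×10800) + 1.0×450×900 = min(2008.8, 2235.6) + 405 = 2413.8 kN. φR_n = 0.75 × 2413.8 = 1810.4 kN.
Governing: min(884.0, 2543.4, 1810.4) = 884.0 kN → bolt shear.

884.0 kN (bolt shear governs)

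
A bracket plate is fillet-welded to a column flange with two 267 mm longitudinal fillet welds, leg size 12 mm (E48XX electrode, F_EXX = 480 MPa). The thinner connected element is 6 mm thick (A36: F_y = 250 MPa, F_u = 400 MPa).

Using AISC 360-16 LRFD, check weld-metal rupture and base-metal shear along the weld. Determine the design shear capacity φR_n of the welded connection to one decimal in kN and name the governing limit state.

480.6 kN (base-metal shear governs)

Weld metal: throat = 0.707×12 = 8.484 mm, L = 2×267 = 534 mm. φR_n = 0.75 × 0.6 × 480 × 8.484 × 534 = 978.6 kN.
Base metal shear (6 mm plate): yield φR_n = 1.0×0.6×250×6×534 = 480.6 kN; rupture φR_n = 0.75×0.6×400×6×534 = 576.7 kN; take 480.6 kN (yield).
Governing: min(978.6, 480.6) = 480.6 kN → base-metal shear.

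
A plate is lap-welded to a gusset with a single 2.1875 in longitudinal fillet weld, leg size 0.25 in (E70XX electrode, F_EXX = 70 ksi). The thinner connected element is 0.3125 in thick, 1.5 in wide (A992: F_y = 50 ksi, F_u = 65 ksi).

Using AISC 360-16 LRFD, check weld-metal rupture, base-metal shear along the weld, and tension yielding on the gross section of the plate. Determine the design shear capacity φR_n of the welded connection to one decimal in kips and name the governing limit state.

12.2 kips (weld metal governs)

Weld metal: throat = 0.707×0.25 = 0.17675 in, L = 2.1875 in. φR_n = 0.75 × 0.6 × 70 × 0.17675 × 2.1875 = 12.2 kips.
Base metal shear (0.3125 in plate): yield φR_n = 1.0×0.6×50×0.3125×2.1875 = 20.5 kips; rupture φR_n = 0.75×0.6×65×0.3125×2.1875 = 20.0 kips; take 20.0 kips (rupture).
Tension yield (gross): A_g = 1.5×0.3125 = 0.46875 in². φR_n = 0.90 × 50 × 0.46875 = 21.1 kips.
Governing: min(12.2, 20.0, 21.1) = 12.2 kips → weld metal.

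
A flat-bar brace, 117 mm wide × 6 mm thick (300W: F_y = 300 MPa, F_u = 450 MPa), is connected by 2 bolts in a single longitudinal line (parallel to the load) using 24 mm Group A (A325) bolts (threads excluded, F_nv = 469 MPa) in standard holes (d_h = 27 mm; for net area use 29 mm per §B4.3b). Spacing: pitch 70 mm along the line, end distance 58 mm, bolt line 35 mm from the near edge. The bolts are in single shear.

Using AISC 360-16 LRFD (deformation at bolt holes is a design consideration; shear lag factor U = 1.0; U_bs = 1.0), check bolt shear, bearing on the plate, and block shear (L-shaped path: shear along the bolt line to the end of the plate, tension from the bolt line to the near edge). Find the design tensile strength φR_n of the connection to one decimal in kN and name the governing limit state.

144.2 kN (block shear governs)

Bolt shear: A_b = π(24)²/4 = 452.39 mm². φR_n = 0.75 × 469 × 452.39 × 2 × 1 = 318.3 kN.
Bearing (6 mm plate, F_u = 450 MPa): end bolts L_c = 58 − 27/2 = 44.5, R_n = min(1.2×44.5×6×450, 2.4×24×6×450) = 144.18 kN/bolt; interior L_c = 70 − 27 = 43, R_n = 139.32 kN/bolt. φR_n = 0.75 × (1×144.18 + 1×139.32) = 212.6 kN.
Block shear: shear path 1×[58+1×70] = 1×128 mm, A_gv = 768, A_nv = 1×(128 − 1.5×29)×6 = 507 mm²; tension to near edge: (35 − 0.5×29)×6 = 123 mm². R_n = min(0.6×450×507, 0.6×300×768) + 1.0×450×123 = min(136.89, 138.24) + 55.35 = 192.24 kN. φR_n = 0.75 × 192.24 = 144.2 kN.
Governing: min(318.3, 212.6, 144.2) = 144.2 kN → block shear.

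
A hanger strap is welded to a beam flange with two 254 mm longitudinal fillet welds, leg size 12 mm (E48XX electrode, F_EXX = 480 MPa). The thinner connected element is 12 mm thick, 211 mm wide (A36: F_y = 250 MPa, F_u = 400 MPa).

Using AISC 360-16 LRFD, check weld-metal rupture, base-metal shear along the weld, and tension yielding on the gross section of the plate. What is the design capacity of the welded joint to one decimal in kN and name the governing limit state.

569.7 kN (gross-section yield governs)

Weld metal: throat = 0.707×12 = 8.484 mm, L = 2×254 = 508 mm. φR_n = 0.75 × 0.6 × 480 × 8.484 × 508 = 930.9 kN.
Base metal shear (12 mm plate): yield φR_n = 1.0×0.6×250×12×508 = 914.4 kN; rupture φR_n = 0.75×0.6×400×12×508 = 1097.3 kN; take 914.4 kN (yield).
Tension yield (gross): A_g = 211×12 = 2532 mm². φR_n = 0.90 × 250 × 2532 = 569.7 kN.
Governing: min(930.9, 914.4, 569.7) = 569.7 kN → gross-section yield.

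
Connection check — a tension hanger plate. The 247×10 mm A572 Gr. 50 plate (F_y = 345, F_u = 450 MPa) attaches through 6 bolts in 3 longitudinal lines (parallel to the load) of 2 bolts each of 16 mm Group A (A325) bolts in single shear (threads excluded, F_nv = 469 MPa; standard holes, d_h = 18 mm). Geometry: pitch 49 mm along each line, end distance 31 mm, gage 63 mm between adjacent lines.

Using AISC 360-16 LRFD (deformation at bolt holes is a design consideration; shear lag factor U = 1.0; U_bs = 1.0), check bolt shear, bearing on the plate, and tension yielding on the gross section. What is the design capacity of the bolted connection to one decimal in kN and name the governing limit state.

424.3 kN (bolt shear governs)

Bolt shear: A_b = π(16)²/4 = 201.06 mm². φR_n = 0.75 × 469 × 201.06 × 6 × 1 = 424.3 kN.
Bearing (10 mm plate, F_u = 450 MPa): end bolts L_c = 31 − 18/2 = 22, R_n = min(1.2×22×10×450, 2.4×16×10×450) = 118.8 kN/bolt; interior L_c = 49 − 18 = 31, R_n = 167.4 kN/bolt. φR_n = 0.75 × (3×118.8 + 3×167.4) = 644.0 kN.
Tension yield (gross): A_g = 247×10 = 2470 mm². φR_n = 0.90 × 345 × 2470 = 766.9 kN.
Governing: min(424.3, 644.0, 766.9) = 424.3 kN → bolt shear.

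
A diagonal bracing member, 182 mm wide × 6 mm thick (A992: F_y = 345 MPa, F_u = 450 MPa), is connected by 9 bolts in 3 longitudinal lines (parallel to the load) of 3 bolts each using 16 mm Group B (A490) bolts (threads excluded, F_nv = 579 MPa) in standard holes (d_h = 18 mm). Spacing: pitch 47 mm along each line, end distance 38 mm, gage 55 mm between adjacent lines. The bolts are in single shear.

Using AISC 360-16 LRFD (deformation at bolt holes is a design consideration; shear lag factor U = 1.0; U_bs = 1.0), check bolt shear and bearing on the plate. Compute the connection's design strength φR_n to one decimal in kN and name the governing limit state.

634.2 kN (bearing governs)

Bolt shear: A_b = π(16)²/4 = 201.06 mm². φR_n = 0.75 × 579 × 201.06 × 9 × 1 = 785.8 kN.
Bearing (6 mm plate, F_u = 450 MPa): end bolts L_c = 38 − 18/2 = 29, R_n = min(1.2×29×6×450, 2.4×16×6×450) = 93.96 kN/bolt; interior L_c = 47 − 18 = 29, R_n = 93.96 kN/bolt. φR_n = 0.75 × (3×93.96 + 6×93.96) = 634.2 kN.
Governing: min(785.8, 634.2) = 634.2 kN → bearing.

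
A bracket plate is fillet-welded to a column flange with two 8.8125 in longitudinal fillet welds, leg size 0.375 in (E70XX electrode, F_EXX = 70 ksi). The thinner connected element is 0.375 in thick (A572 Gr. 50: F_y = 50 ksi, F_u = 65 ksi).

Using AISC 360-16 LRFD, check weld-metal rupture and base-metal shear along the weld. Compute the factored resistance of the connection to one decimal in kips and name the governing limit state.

147.2 kips (weld metal governs)

Weld metal: throat = 0.707×0.375 = 0.26513 in, L = 2×8.8125 = 17.625 in. φR_n = 0.75 × 0.6 × 70 × 0.26513 × 17.625 = 147.2 kips.
Base metal shear (0.375 in plate): yield φR_n = 1.0×0.6×50×0.375×17.625 = 198.3 kips; rupture φR_n = 0.75×0.6×65×0.375×17.625 = 193.3 kips; take 193.3 kips (rupture).
Governing: min(147.2, 193.3) = 147.2 kips → weld metal.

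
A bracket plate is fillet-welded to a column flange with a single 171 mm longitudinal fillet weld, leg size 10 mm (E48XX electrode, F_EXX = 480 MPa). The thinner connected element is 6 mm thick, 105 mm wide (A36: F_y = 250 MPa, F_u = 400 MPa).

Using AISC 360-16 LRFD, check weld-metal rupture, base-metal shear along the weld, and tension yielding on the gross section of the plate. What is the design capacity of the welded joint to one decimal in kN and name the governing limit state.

Weld metal: throat = 0.707×10 = 7.07 mm, L = 171 mm. φR_n = 0.75 × 0.6 × 480 × 7.07 × 171 = 261.1 kN.
Base metal shear (6 mm plate): yield φR_n = 1.0×0.6×250×6×171 = 153.9 kN; rupture φR_n = 0.75×0.6×400×6×171 = 184.7 kN; take 153.9 kN (yield).
Tension yield (gross): A_g = 105×6 = 630 mm². φR_n = 0.90 × 250 × 630 = 141.8 kN.
Governing: min(261.1, 153.9, 141.8) = 141.8 kN → gross-section yield.

141.8 kN (gross-section yield governs)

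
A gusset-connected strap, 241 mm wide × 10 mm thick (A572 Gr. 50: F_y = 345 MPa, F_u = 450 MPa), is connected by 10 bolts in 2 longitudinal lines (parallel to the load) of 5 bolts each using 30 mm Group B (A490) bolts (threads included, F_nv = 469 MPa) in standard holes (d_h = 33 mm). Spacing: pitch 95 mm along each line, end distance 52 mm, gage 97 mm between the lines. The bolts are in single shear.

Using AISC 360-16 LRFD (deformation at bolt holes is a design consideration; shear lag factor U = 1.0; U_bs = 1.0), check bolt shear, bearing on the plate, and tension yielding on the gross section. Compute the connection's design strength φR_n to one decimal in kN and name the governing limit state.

Bolt shear: A_b = π(30)²/4 = 706.86 mm². φR_n = 0.75 × 469 × 706.86 × 10 × 1 = 2486.4 kN.
Bearing (10 mm plate, F_u = 450 MPa): end bolts L_c = 52 − 33/2 = 35.5, R_n = min(1.2×35.5×10×450, 2.4×30×10×450) = 191.7 kN/bolt; interior L_c = 95 − 33 = 62, R_n = 324 kN/bolt. φR_n = 0.75 × (2×191.7 + 8×324) = 2231.6 kN.
Tension yield (gross): A_g = 241×10 = 2410 mm². φR_n = 0.90 × 345 × 2410 = 748.3 kN.
Governing: min(2486.4, 2231.6, 748.3) = 748.3 kN → gross-section yield.

748.3 kN (gross-section yield governs)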